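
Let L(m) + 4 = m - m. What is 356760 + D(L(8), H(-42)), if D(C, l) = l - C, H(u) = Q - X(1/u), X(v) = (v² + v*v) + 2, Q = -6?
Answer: 314658791/882 ≈ 3.5676e+5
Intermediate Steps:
L(m) = -4 (L(m) = -4 + (m - m) = -4 + 0 = -4)
X(v) = 2 + 2*v² (X(v) = (v² + v²) + 2 = 2*v² + 2 = 2 + 2*v²)
H(u) = -8 - 2/u² (H(u) = -6 - (2 + 2*(1/u)²) = -6 - (2 + 2/u²) = -6 + (-2 - 2/u²) = -8 - 2/u²)
356760 + D(L(8), H(-42)) = 356760 + ((-8 - 2/(-42)²) - 1*(-4)) = 356760 + ((-8 - 2*1/1764) + 4) = 356760 + ((-8 - 1/882) + 4) = 356760 + (-7057/882 + 4) = 356760 - 3529/882 = 314658791/882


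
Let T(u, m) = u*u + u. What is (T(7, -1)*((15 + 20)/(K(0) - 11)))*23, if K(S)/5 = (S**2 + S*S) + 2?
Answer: -45080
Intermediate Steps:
T(u, m) = u + u**2 (T(u, m) = u**2 + u = u + u**2)
K(S) = 10 + 10*S**2 (K(S) = 5*((S**2 + S*S) + 2) = 5*((S**2 + S**2) + 2) = 5*(2*S**2 + 2) = 5*(2 + 2*S**2) = 10 + 10*S**2)
(T(7, -1)*((15 + 20)/(K(0) - 11)))*23 = ((7*(1 + 7))*((15 + 20)/((10 + 10*0**2) - 11)))*23 = ((7*8)*(35/((10 + 10*0) - 11)))*23 = (56*(35/((10 + 0) - 11)))*23 = (56*(35/(10 - 11)))*23 = (56*(35/(-1)))*23 = (56*(35*(-1)))*23 = (56*(-35))*23 = -1960*23 = -45080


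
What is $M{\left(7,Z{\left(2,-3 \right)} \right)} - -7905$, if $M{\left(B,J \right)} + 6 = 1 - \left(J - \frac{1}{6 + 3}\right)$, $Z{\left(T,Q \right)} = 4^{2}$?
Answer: $\frac{70957}{9} \approx 7884.1$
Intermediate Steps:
$Z{\left(T,Q \right)} = 16$
$M{\left(B,J \right)} = - \frac{44}{9} - J$ ($M{\left(B,J \right)} = -6 - \left(-1 + J - \frac{1}{6 + 3}\right) = -6 + \left(1 - \left(- \frac{1}{9} + J\right)\right) = -6 - \left(- \frac{10}{9} + J\right) = - \frac{44}{9} - J$)
$M{\left(7,Z{\left(2,-3 \right)} \right)} - -7905 = \left(- \frac{44}{9} - 16\right) - -7905 = \left(- \frac{44}{9} - 16\right) + 7905 = - \frac{188}{9} + 7905 = \frac{70957}{9}$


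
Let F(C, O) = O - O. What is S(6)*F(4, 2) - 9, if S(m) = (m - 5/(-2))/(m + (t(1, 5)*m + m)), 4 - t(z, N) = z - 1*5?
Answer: -9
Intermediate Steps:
t(z, N) = 9 - z (t(z, N) = 4 - (z - 1*5) = 4 - (z - 5) = 4 - (-5 + z) = 4 + (5 - z) = 9 - z)
F(C, O) = 0
S(m) = (5/2 + m)/(10*m) (S(m) = (m - 5/(-2))/(m + ((9 - 1*1)*m + m)) = (m - 5*(-1/2))/(m + ((9 - 1)*m + m)) = (m + 5/2)/(m + (8*m + m)) = (5/2 + m)/(m + 9*m) = (5/2 + m)/((10*m)) = (5/2 + m)*(1/(10*m)) = (5/2 + m)/(10*m))
S(6)*F(4, 2) - 9 = ((1/20)*(5 + 2*6)/6)*0 - 9 = ((1/20)*(1/6)*(5 + 12))*0 - 9 = ((1/20)*(1/6)*17)*0 - 9 = (17/120)*0 - 9 = 0 - 9 = -9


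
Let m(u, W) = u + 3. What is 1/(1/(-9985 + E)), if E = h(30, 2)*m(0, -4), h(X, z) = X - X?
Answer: -9985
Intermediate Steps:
h(X, z) = 0
m(u, W) = 3 + u
E = 0 (E = 0*(3 + 0) = 0*3 = 0)
1/(1/(-9985 + E)) = 1/(1/(-9985 + 0)) = 1/(1/(-9985)) = 1/(-1/9985) = -9985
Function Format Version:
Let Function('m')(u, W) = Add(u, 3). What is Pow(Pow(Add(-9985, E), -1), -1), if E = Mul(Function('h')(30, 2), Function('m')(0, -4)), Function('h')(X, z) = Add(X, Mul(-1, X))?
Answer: -9985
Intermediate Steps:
Function('h')(X, z) = 0
Function('m')(u, W) = Add(3, u)
E = 0 (E = Mul(0, Add(3, 0)) = Mul(0, 3) = 0)
Pow(Pow(Add(-9985, E), -1), -1) = Pow(Pow(Add(-9985, 0), -1), -1) = Pow(Pow(-9985, -1), -1) = Pow(Rational(-1, 9985), -1) = -9985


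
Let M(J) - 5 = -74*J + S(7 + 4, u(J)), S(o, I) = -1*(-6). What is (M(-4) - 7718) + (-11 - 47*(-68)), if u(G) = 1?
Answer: -4226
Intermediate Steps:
S(o, I) = 6
M(J) = 11 - 74*J (M(J) = 5 + (-74*J + 6) = 5 + (6 - 74*J) = 11 - 74*J)
(M(-4) - 7718) + (-11 - 47*(-68)) = ((11 - 74*(-4)) - 7718) + (-11 - 47*(-68)) = ((11 + 296) - 7718) + (-11 + 3196) = (307 - 7718) + 3185 = -7411 + 3185 = -4226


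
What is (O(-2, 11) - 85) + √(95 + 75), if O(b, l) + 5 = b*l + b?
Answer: -114 + √170 ≈ -100.96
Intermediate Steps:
O(b, l) = -5 + b + b*l (O(b, l) = -5 + (b*l + b) = -5 + (b + b*l) = -5 + b + b*l)
(O(-2, 11) - 85) + √(95 + 75) = ((-5 - 2 - 2*11) - 85) + √(95 + 75) = ((-5 - 2 - 22) - 85) + √170 = (-29 - 85) + √170 = -114 + √170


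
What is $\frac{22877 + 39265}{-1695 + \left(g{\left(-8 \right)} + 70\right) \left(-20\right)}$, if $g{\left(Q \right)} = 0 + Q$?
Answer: $- \frac{62142}{2935} \approx -21.173$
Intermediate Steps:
$g{\left(Q \right)} = Q$
$\frac{22877 + 39265}{-1695 + \left(g{\left(-8 \right)} + 70\right) \left(-20\right)} = \frac{22877 + 39265}{-1695 + \left(-8 + 70\right) \left(-20\right)} = \frac{62142}{-1695 + 62 \left(-20\right)} = \frac{62142}{-1695 - 1240} = \frac{62142}{-2935} = 62142 \left(- \frac{1}{2935}\right) = - \frac{62142}{2935}$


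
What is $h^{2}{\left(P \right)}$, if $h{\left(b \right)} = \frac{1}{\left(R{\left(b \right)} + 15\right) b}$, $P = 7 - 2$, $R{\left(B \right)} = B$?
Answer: $\frac{1}{10000} \approx 0.0001$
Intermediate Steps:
$P = 5$
$h{\left(b \right)} = \frac{1}{b \left(15 + b\right)}$ ($h{\left(b \right)} = \frac{1}{\left(b + 15\right) b} = \frac{1}{\left(15 + b\right) b} = \frac{1}{b \left(15 + b\right)}$)
$h^{2}{\left(P \right)} = \left(\frac{1}{5 \left(15 + 5\right)}\right)^{2} = \left(\frac{1}{5 \cdot 20}\right)^{2} = \left(\frac{1}{5} \cdot \frac{1}{20}\right)^{2} = \left(\frac{1}{100}\right)^{2} = \frac{1}{10000}$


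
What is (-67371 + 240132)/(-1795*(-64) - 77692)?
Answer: 57587/12396 ≈ 4.6456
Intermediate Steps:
(-67371 + 240132)/(-1795*(-64) - 77692) = 172761/(114880 - 77692) = 172761/37188 = 172761*(1/37188) = 57587/12396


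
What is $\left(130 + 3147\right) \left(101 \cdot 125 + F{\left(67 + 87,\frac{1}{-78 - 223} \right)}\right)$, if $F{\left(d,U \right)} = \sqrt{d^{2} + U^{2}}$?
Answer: $41372125 + \frac{3277 \sqrt{2148693317}}{301} \approx 4.1877 \cdot 10^{7}$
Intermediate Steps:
$F{\left(d,U \right)} = \sqrt{U^{2} + d^{2}}$
$\left(130 + 3147\right) \left(101 \cdot 125 + F{\left(67 + 87,\frac{1}{-78 - 223} \right)}\right) = \left(130 + 3147\right) \left(101 \cdot 125 + \sqrt{\left(\frac{1}{-78 - 223}\right)^{2} + \left(67 + 87\right)^{2}}\right) = 3277 \left(12625 + \sqrt{\left(\frac{1}{-301}\right)^{2} + 154^{2}}\right) = 3277 \left(12625 + \sqrt{\left(- \frac{1}{301}\right)^{2} + 23716}\right) = 3277 \left(12625 + \sqrt{\frac{1}{90601} + 23716}\right) = 3277 \left(12625 + \sqrt{\frac{2148693317}{90601}}\right) = 3277 \left(12625 + \frac{\sqrt{2148693317}}{301}\right) = 41372125 + \frac{3277 \sqrt{2148693317}}{301}$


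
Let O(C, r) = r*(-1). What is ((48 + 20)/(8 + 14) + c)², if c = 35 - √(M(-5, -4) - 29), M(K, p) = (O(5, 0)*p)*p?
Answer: 172052/121 - 838*I*√29/11 ≈ 1421.9 - 410.25*I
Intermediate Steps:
O(C, r) = -r
M(K, p) = 0 (M(K, p) = ((-1*0)*p)*p = (0*p)*p = 0*p = 0)
c = 35 - I*√29 (c = 35 - √(0 - 29) = 35 - √(-29) = 35 - I*√29 ≈ 35.0 - 5.3852*I)
((48 + 20)/(8 + 14) + c)² = ((48 + 20)/(8 + 14) + (35 - I*√29))² = (68/22 + (35 - I*√29))² = (68*(1/22) + (35 - I*√29))² = (34/11 + (35 - I*√29))² = (419/11 - I*√29)²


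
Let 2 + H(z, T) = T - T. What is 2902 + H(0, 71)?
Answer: 2900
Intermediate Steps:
H(z, T) = -2 (H(z, T) = -2 + (T - T) = -2 + 0 = -2)
2902 + H(0, 71) = 2902 - 2 = 2900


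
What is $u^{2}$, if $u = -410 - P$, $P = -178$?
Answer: $53824$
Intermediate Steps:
$u = -232$ ($u = -410 - -178 = -410 + 178 = -232$)
$u^{2} = \left(-232\right)^{2} = 53824$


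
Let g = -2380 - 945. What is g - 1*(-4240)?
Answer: 915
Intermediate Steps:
g = -3325
g - 1*(-4240) = -3325 - 1*(-4240) = -3325 + 4240 = 915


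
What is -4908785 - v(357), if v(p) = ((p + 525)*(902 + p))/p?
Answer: -83502223/17 ≈ -4.9119e+6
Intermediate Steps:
v(p) = (525 + p)*(902 + p)/p (v(p) = ((525 + p)*(902 + p))/p = (525 + p)*(902 + p)/p)
-4908785 - v(357) = -4908785 - (1427 + 357 + 473550/357) = -4908785 - (1427 + 357 + 473550*(1/357)) = -4908785 - (1427 + 357 + 22550/17) = -4908785 - 1*52878/17 = -4908785 - 52878/17 = -83502223/17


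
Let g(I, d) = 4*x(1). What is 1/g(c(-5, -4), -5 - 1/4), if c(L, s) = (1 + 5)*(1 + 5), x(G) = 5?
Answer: 1/20 ≈ 0.050000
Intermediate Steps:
c(L, s) = 36 (c(L, s) = 6*6 = 36)
g(I, d) = 20 (g(I, d) = 4*5 = 20)
1/g(c(-5, -4), -5 - 1/4) = 1/20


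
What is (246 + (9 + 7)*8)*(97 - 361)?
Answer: -98736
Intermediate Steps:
(246 + (9 + 7)*8)*(97 - 361) = (246 + 16*8)*(-264) = (246 + 128)*(-264) = 374*(-264) = -98736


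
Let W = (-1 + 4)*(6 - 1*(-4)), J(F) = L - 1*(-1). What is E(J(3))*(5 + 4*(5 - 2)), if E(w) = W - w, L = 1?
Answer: 476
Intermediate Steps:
J(F) = 2 (J(F) = 1 - 1*(-1) = 1 + 1 = 2)
W = 30 (W = 3*(6 + 4) = 3*10 = 30)
E(w) = 30 - w
E(J(3))*(5 + 4*(5 - 2)) = (30 - 1*2)*(5 + 4*(5 - 2)) = (30 - 2)*(5 + 4*3) = 28*(5 + 12) = 28*17 = 476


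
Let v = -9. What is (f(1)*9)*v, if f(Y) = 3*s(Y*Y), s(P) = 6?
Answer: -1458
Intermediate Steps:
f(Y) = 18 (f(Y) = 3*6 = 18)
(f(1)*9)*v = (18*9)*(-9) = 162*(-9) = -1458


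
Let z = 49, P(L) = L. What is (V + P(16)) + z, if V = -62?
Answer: 3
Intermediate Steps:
(V + P(16)) + z = (-62 + 16) + 49 = -46 + 49 = 3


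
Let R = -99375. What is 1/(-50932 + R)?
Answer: -1/150307 ≈ -6.6530e-6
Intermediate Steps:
1/(-50932 + R) = 1/(-50932 - 99375) = 1/(-150307) = -1/150307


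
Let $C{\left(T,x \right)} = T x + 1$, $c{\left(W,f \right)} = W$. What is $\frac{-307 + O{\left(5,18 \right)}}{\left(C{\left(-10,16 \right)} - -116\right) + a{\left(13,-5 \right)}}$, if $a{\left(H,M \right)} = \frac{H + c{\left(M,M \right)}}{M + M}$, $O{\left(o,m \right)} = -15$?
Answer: $\frac{1610}{219} \approx 7.3516$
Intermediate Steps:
$C{\left(T,x \right)} = 1 + T x$
$a{\left(H,M \right)} = \frac{H + M}{2 M}$ ($a{\left(H,M \right)} = \frac{H + M}{M + M} = \frac{H + M}{2 M}$)
$\frac{-307 + O{\left(5,18 \right)}}{\left(C{\left(-10,16 \right)} - -116\right) + a{\left(13,-5 \right)}} = \frac{-307 - 15}{\left(\left(1 - 160\right) - -116\right) + \frac{13 - 5}{2 \left(-5\right)}} = - \frac{322}{\left(\left(1 - 160\right) + 116\right) + \frac{1}{2} \left(- \frac{1}{5}\right) 8} = - \frac{322}{\left(-159 + 116\right) - \frac{4}{5}} = - \frac{322}{-43 - \frac{4}{5}} = - \frac{322}{- \frac{219}{5}} = \left(-322\right) \left(- \frac{5}{219}\right) = \frac{1610}{219}$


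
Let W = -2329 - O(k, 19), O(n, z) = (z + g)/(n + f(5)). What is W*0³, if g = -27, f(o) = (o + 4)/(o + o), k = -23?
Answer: 0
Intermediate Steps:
f(o) = (4 + o)/(2*o) (f(o) = (4 + o)/((2*o)) = (4 + o)*(1/(2*o)) = (4 + o)/(2*o))
O(n, z) = (-27 + z)/(9/10 + n) (O(n, z) = (z - 27)/(n + (½)*(4 + 5)/5) = (-27 + z)/(n + (½)*(⅕)*9) = (-27 + z)/(n + 9/10) = (-27 + z)/(9/10 + n))
W = -514789/221 (W = -2329 - 10*(-27 + 19)/(9 + 10*(-23)) = -2329 - 10*(-8)/(9 - 230) = -2329 - 10*(-8)/(-221) = -2329 - 10*(-1)*(-8)/221 = -2329 - 1*80/221 = -2329 - 80/221 = -514789/221 ≈ -2329.4)
W*0³ = -514789/221*0³ = -514789/221*0 = 0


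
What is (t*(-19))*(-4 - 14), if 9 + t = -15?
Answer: -8208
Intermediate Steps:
t = -24 (t = -9 - 15 = -24)
(t*(-19))*(-4 - 14) = (-24*(-19))*(-4 - 14) = 456*(-18) = -8208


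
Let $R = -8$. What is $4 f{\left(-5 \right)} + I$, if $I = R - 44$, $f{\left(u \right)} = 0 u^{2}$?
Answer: $-52$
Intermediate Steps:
$f{\left(u \right)} = 0$
$I = -52$ ($I = -8 - 44 = -52$)
$4 f{\left(-5 \right)} + I = 4 \cdot 0 - 52 = 0 - 52 = -52$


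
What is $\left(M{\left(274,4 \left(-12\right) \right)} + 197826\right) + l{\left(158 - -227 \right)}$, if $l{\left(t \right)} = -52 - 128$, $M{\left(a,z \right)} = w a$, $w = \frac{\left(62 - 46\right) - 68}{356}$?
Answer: $\frac{17586932}{89} \approx 1.9761 \cdot 10^{5}$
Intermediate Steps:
$w = - \frac{13}{89}$ ($w = \left(16 - 68\right) \frac{1}{356} = \left(-52\right) \frac{1}{356} = - \frac{13}{89} \approx -0.14607$)
$M{\left(a,z \right)} = - \frac{13 a}{89}$
$l{\left(t \right)} = -180$
$\left(M{\left(274,4 \left(-12\right) \right)} + 197826\right) + l{\left(158 - -227 \right)} = \left(\left(- \frac{13}{89}\right) 274 + 197826\right) - 180 = \left(- \frac{3562}{89} + 197826\right) - 180 = \frac{17602952}{89} - 180 = \frac{17586932}{89}$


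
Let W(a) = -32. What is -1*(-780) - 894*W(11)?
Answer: 29388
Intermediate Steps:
-1*(-780) - 894*W(11) = -1*(-780) - 894*(-32) = 780 + 28608 = 29388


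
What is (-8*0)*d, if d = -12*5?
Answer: 0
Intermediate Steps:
d = -60
(-8*0)*d = -8*0*(-60) = 0*(-60) = 0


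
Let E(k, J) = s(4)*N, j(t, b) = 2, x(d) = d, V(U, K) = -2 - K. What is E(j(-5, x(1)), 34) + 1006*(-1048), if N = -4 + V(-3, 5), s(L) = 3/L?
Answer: -4217185/4 ≈ -1.0543e+6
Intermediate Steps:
N = -11 (N = -4 + (-2 - 1*5) = -4 + (-2 - 5) = -4 - 7 = -11)
E(k, J) = -33/4 (E(k, J) = (3/4)*(-11) = (3*(¼))*(-11) = (¾)*(-11) = -33/4)
E(j(-5, x(1)), 34) + 1006*(-1048) = -33/4 + 1006*(-1048) = -33/4 - 1054288 = -4217185/4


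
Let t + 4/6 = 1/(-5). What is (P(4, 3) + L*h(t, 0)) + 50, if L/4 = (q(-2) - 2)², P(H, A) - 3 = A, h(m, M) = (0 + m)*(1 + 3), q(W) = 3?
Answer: 632/15 ≈ 42.133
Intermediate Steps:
t = -13/15 (t = -⅔ + 1/(-5) = -⅔ - ⅕ = -13/15 ≈ -0.86667)
h(m, M) = 4*m (h(m, M) = m*4 = 4*m)
P(H, A) = 3 + A
L = 4 (L = 4*(3 - 2)² = 4*1² = 4*1 = 4)
(P(4, 3) + L*h(t, 0)) + 50 = ((3 + 3) + 4*(4*(-13/15))) + 50 = (6 + 4*(-52/15)) + 50 = (6 - 208/15) + 50 = -118/15 + 50 = 632/15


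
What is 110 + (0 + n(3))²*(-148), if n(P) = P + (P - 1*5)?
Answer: -38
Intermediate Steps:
n(P) = -5 + 2*P (n(P) = P + (P - 5) = P + (-5 + P) = -5 + 2*P)
110 + (0 + n(3))²*(-148) = 110 + (0 + (-5 + 2*3))²*(-148) = 110 + (0 + (-5 + 6))²*(-148) = 110 + (0 + 1)²*(-148) = 110 + 1²*(-148) = 110 + 1*(-148) = 110 - 148 = -38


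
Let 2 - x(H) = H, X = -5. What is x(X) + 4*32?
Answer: 135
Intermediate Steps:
x(H) = 2 - H
x(X) + 4*32 = (2 - 1*(-5)) + 4*32 = (2 + 5) + 128 = 7 + 128 = 135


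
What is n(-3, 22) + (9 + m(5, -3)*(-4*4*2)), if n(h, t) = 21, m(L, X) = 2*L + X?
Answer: -194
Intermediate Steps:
m(L, X) = X + 2*L
n(-3, 22) + (9 + m(5, -3)*(-4*4*2)) = 21 + (9 + (-3 + 2*5)*(-4*4*2)) = 21 + (9 + (-3 + 10)*(-16*2)) = 21 + (9 + 7*(-32)) = 21 + (9 - 224) = 21 - 215 = -194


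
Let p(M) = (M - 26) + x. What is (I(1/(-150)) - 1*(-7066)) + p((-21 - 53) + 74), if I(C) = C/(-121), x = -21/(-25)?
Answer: 127791247/18150 ≈ 7040.8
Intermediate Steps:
x = 21/25 (x = -21*(-1/25) = 21/25 ≈ 0.84000)
I(C) = -C/121 (I(C) = C*(-1/121) = -C/121)
p(M) = -629/25 + M (p(M) = (M - 26) + 21/25 = (-26 + M) + 21/25 = -629/25 + M)
(I(1/(-150)) - 1*(-7066)) + p((-21 - 53) + 74) = (-1/121/(-150) - 1*(-7066)) + (-629/25 + ((-21 - 53) + 74)) = (-1/121*(-1/150) + 7066) + (-629/25 + (-74 + 74)) = (1/18150 + 7066) + (-629/25 + 0) = 128247901/18150 - 629/25 = 127791247/18150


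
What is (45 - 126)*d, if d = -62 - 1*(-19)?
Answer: 3483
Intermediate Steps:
d = -43 (d = -62 + 19 = -43)
(45 - 126)*d = (45 - 126)*(-43) = -81*(-43) = 3483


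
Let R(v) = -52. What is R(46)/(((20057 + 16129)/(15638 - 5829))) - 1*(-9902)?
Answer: 178901852/18093 ≈ 9887.9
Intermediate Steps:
R(46)/(((20057 + 16129)/(15638 - 5829))) - 1*(-9902) = -52*(15638 - 5829)/(20057 + 16129) - 1*(-9902) = -52/(36186/9809) + 9902 = -52/(36186*(1/9809)) + 9902 = -52/36186/9809 + 9902 = -52*9809/36186 + 9902 = -255034/18093 + 9902 = 178901852/18093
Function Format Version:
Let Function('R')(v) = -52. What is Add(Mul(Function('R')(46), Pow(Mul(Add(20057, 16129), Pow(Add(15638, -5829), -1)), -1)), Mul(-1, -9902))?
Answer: Rational(178901852, 18093) ≈ 9887.9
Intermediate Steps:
Add(Mul(Function('R')(46), Pow(Mul(Add(20057, 16129), Pow(Add(15638, -5829), -1)), -1)), Mul(-1, -9902)) = Add(Mul(-52, Pow(Mul(Add(20057, 16129), Pow(Add(15638, -5829), -1)), -1)), Mul(-1, -9902)) = Add(Mul(-52, Pow(Mul(36186, Pow(9809, -1)), -1)), 9902) = Add(Mul(-52, Pow(Mul(36186, Rational(1, 9809)), -1)), 9902) = Add(Mul(-52, Pow(Rational(36186, 9809), -1)), 9902) = Add(Mul(-52, Rational(9809, 36186)), 9902) = Add(Rational(-255034, 18093), 9902) = Rational(178901852, 18093)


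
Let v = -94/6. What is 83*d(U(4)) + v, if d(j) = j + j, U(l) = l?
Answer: 1945/3 ≈ 648.33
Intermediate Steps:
v = -47/3 (v = -94*⅙ = -47/3 ≈ -15.667)
d(j) = 2*j
83*d(U(4)) + v = 83*(2*4) - 47/3 = 83*8 - 47/3 = 664 - 47/3 = 1945/3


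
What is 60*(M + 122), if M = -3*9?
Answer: 5700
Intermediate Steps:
M = -27
60*(M + 122) = 60*(-27 + 122) = 60*95 = 5700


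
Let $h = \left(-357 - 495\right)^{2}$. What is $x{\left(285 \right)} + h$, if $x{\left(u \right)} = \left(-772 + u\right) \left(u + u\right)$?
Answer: $448314$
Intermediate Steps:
$x{\left(u \right)} = 2 u \left(-772 + u\right)$ ($x{\left(u \right)} = \left(-772 + u\right) 2 u = 2 u \left(-772 + u\right)$)
$h = 725904$ ($h = \left(-852\right)^{2} = 725904$)
$x{\left(285 \right)} + h = 2 \cdot 285 \left(-772 + 285\right) + 725904 = 2 \cdot 285 \left(-487\right) + 725904 = -277590 + 725904 = 448314$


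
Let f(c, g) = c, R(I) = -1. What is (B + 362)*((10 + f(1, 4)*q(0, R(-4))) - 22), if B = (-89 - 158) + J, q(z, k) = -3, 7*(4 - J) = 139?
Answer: -10410/7 ≈ -1487.1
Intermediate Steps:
J = -111/7 (J = 4 - ⅐*139 = 4 - 139/7 = -111/7 ≈ -15.857)
B = -1840/7 (B = (-89 - 158) - 111/7 = -247 - 111/7 = -1840/7 ≈ -262.86)
(B + 362)*((10 + f(1, 4)*q(0, R(-4))) - 22) = (-1840/7 + 362)*((10 + 1*(-3)) - 22) = 694*((10 - 3) - 22)/7 = 694*(7 - 22)/7 = (694/7)*(-15) = -10410/7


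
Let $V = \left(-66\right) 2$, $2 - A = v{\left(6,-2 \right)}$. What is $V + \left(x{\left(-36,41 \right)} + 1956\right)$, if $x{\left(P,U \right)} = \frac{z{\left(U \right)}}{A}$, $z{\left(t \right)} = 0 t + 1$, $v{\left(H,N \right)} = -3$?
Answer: $\frac{9121}{5} \approx 1824.2$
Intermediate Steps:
$A = 5$ ($A = 2 - -3 = 2 + 3 = 5$)
$z{\left(t \right)} = 1$ ($z{\left(t \right)} = 0 + 1 = 1$)
$x{\left(P,U \right)} = \frac{1}{5}$ ($x{\left(P,U \right)} = 1 \cdot \frac{1}{5} = \frac{1}{5}$)
$V = -132$
$V + \left(x{\left(-36,41 \right)} + 1956\right) = -132 + \left(\frac{1}{5} + 1956\right) = -132 + \frac{9781}{5} = \frac{9121}{5}$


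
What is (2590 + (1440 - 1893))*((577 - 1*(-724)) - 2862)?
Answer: -3335857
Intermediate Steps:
(2590 + (1440 - 1893))*((577 - 1*(-724)) - 2862) = (2590 - 453)*((577 + 724) - 2862) = 2137*(1301 - 2862) = 2137*(-1561) = -3335857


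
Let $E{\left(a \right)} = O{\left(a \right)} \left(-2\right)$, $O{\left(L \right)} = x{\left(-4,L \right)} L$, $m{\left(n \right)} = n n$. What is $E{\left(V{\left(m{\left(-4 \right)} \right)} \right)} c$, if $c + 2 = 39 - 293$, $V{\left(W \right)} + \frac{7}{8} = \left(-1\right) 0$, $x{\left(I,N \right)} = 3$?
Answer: $-1344$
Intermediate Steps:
$m{\left(n \right)} = n^{2}$
$O{\left(L \right)} = 3 L$
$V{\left(W \right)} = - \frac{7}{8}$ ($V{\left(W \right)} = - \frac{7}{8} - 0 = - \frac{7}{8} + 0 = - \frac{7}{8}$)
$E{\left(a \right)} = - 6 a$ ($E{\left(a \right)} = 3 a \left(-2\right) = - 6 a$)
$c = -256$ ($c = -2 + \left(39 - 293\right) = -2 - 254 = -256$)
$E{\left(V{\left(m{\left(-4 \right)} \right)} \right)} c = \left(-6\right) \left(- \frac{7}{8}\right) \left(-256\right) = \frac{21}{4} \left(-256\right) = -1344$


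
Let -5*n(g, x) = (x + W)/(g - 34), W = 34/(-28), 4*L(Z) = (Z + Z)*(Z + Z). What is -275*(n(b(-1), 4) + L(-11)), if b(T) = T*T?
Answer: -465915/14 ≈ -33280.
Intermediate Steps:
b(T) = T**2
L(Z) = Z**2 (L(Z) = ((Z + Z)*(Z + Z))/4 = ((2*Z)*(2*Z))/4 = (4*Z**2)/4 = Z**2)
W = -17/14 (W = 34*(-1/28) = -17/14 ≈ -1.2143)
n(g, x) = -(-17/14 + x)/(5*(-34 + g)) (n(g, x) = -(x - 17/14)/(5*(g - 34)) = -(-17/14 + x)/(5*(-34 + g)))
-275*(n(b(-1), 4) + L(-11)) = -275*((17 - 14*4)/(70*(-34 + (-1)**2)) + (-11)**2) = -275*((17 - 56)/(70*(-34 + 1)) + 121) = -275*((1/70)*(-39)/(-33) + 121) = -275*((1/70)*(-1/33)*(-39) + 121) = -275*(13/770 + 121) = -275*93183/770 = -465915/14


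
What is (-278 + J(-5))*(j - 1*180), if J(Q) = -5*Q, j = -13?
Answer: 48829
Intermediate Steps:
(-278 + J(-5))*(j - 1*180) = (-278 - 5*(-5))*(-13 - 1*180) = (-278 + 25)*(-13 - 180) = -253*(-193) = 48829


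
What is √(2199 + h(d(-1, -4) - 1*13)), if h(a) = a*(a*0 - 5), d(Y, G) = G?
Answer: 2*√571 ≈ 47.791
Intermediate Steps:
h(a) = -5*a (h(a) = a*(0 - 5) = a*(-5) = -5*a)
√(2199 + h(d(-1, -4) - 1*13)) = √(2199 - 5*(-4 - 1*13)) = √(2199 - 5*(-4 - 13)) = √(2199 - 5*(-17)) = √(2199 + 85) = √2284 = 2*√571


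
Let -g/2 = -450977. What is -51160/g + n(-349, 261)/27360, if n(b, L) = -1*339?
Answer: -284250001/4112910240 ≈ -0.069112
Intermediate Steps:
g = 901954 (g = -2*(-450977) = 901954)
n(b, L) = -339
-51160/g + n(-349, 261)/27360 = -51160/901954 - 339/27360 = -51160*1/901954 - 339*1/27360 = -25580/450977 - 113/9120 = -284250001/4112910240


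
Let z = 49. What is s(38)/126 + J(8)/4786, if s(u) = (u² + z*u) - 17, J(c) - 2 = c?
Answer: 7871207/301518 ≈ 26.105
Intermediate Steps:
J(c) = 2 + c
s(u) = -17 + u² + 49*u (s(u) = (u² + 49*u) - 17 = -17 + u² + 49*u)
s(38)/126 + J(8)/4786 = (-17 + 38² + 49*38)/126 + (2 + 8)/4786 = (-17 + 1444 + 1862)*(1/126) + 10*(1/4786) = 3289*(1/126) + 5/2393 = 3289/126 + 5/2393 = 7871207/301518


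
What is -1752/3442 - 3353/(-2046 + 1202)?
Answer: 5031169/1452524 ≈ 3.4637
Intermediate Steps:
-1752/3442 - 3353/(-2046 + 1202) = -1752*1/3442 - 3353/(-844) = -876/1721 - 3353*(-1/844) = -876/1721 + 3353/844 = 5031169/1452524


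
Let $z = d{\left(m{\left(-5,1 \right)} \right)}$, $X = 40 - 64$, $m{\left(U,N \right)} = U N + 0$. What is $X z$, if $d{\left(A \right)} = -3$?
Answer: $72$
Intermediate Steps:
$m{\left(U,N \right)} = N U$ ($m{\left(U,N \right)} = N U + 0 = N U$)
$X = -24$ ($X = 40 - 64 = -24$)
$z = -3$
$X z = \left(-24\right) \left(-3\right) = 72$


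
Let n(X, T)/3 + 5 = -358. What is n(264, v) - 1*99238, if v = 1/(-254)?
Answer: -100327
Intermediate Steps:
v = -1/254 ≈ -0.0039370
n(X, T) = -1089 (n(X, T) = -15 + 3*(-358) = -15 - 1074 = -1089)
n(264, v) - 1*99238 = -1089 - 1*99238 = -1089 - 99238 = -100327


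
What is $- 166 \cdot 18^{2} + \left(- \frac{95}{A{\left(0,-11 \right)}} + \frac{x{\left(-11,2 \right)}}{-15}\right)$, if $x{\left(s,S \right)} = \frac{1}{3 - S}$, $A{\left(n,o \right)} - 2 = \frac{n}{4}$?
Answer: $- \frac{1614947}{30} \approx -53832.0$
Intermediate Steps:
$A{\left(n,o \right)} = 2 + \frac{n}{4}$
$- 166 \cdot 18^{2} + \left(- \frac{95}{A{\left(0,-11 \right)}} + \frac{x{\left(-11,2 \right)}}{-15}\right) = - 166 \cdot 18^{2} + \left(- \frac{95}{2 + \frac{1}{4} \cdot 0} + \frac{\left(-1\right) \frac{1}{-3 + 2}}{-15}\right) = \left(-166\right) 324 + \left(- \frac{95}{2 + 0} + - \frac{1}{-1} \left(- \frac{1}{15}\right)\right) = -53784 - \left(\frac{95}{2} - \left(-1\right) \left(-1\right) \left(- \frac{1}{15}\right)\right) = -53784 + \left(\left(-95\right) \frac{1}{2} + 1 \left(- \frac{1}{15}\right)\right) = -53784 - \frac{1427}{30} = - \frac{1614947}{30}$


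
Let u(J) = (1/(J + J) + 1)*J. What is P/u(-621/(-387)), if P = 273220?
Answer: 23496920/181 ≈ 1.2982e+5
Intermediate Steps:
u(J) = J*(1 + 1/(2*J)) (u(J) = (1/(2*J) + 1)*J = (1 + 1/(2*J))*J = J*(1 + 1/(2*J)))
P/u(-621/(-387)) = 273220/(½ - 621/(-387)) = 273220/(½ - 621*(-1/387)) = 273220/(½ + 69/43) = 273220/(181/86) = 273220*(86/181) = 23496920/181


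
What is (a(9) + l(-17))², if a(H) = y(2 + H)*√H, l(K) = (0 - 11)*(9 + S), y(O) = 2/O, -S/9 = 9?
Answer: 76003524/121 ≈ 6.2813e+5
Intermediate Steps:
S = -81 (S = -9*9 = -81)
l(K) = 792 (l(K) = (0 - 11)*(9 - 81) = -11*(-72) = 792)
a(H) = 2*√H/(2 + H) (a(H) = (2/(2 + H))*√H = 2*√H/(2 + H))
(a(9) + l(-17))² = (2*√9/(2 + 9) + 792)² = (2*3/11 + 792)² = (2*3*(1/11) + 792)² = (6/11 + 792)² = (8718/11)² = 76003524/121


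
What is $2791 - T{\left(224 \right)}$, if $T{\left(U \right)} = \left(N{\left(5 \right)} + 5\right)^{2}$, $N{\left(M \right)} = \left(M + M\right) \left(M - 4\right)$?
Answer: $2566$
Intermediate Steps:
$N{\left(M \right)} = 2 M \left(-4 + M\right)$
$T{\left(U \right)} = 225$ ($T{\left(U \right)} = \left(2 \cdot 5 \left(-4 + 5\right) + 5\right)^{2} = \left(2 \cdot 5 \cdot 1 + 5\right)^{2} = \left(10 + 5\right)^{2} = 15^{2} = 225$)
$2791 - T{\left(224 \right)} = 2791 - 225 = 2566$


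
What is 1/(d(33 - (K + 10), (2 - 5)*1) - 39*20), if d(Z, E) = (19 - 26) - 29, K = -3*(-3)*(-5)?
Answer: -1/816 ≈ -0.0012255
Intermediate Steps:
K = -45 (K = 9*(-5) = -45)
d(Z, E) = -36 (d(Z, E) = -7 - 29 = -36)
1/(d(33 - (K + 10), (2 - 5)*1) - 39*20) = 1/(-36 - 39*20) = 1/(-36 - 780) = 1/(-816) = -1/816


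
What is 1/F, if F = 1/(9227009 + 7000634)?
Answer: 16227643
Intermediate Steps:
F = 1/16227643 ≈ 6.1623e-8
1/F = 1/(1/16227643) = 16227643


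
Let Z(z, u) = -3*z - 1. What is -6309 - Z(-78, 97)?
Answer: -6542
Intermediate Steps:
Z(z, u) = -1 - 3*z
-6309 - Z(-78, 97) = -6309 - (-1 - 3*(-78)) = -6309 - (-1 + 234) = -6309 - 1*233 = -6309 - 233 = -6542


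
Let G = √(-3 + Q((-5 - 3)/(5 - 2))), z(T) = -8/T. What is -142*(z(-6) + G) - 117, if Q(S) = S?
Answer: -919/3 - 142*I*√51/3 ≈ -306.33 - 338.03*I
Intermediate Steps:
G = I*√51/3 (G = √(-3 + (-5 - 3)/(5 - 2)) = √(-3 - 8/3) = √(-17/3) = I*√51/3 ≈ 2.3805*I)
-142*(z(-6) + G) - 117 = -142*(-8/(-6) + I*√51/3) - 117 = -142*(-8*(-⅙) + I*√51/3) - 117 = -142*(4/3 + I*√51/3) - 117 = (-568/3 - 142*I*√51/3) - 117 = -919/3 - 142*I*√51/3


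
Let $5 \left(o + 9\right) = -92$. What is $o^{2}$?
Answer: $\frac{18769}{25} \approx 750.76$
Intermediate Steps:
$o = - \frac{137}{5}$ ($o = -9 + \frac{1}{5} \left(-92\right) = -9 - \frac{92}{5} = - \frac{137}{5} \approx -27.4$)
$o^{2} = \left(- \frac{137}{5}\right)^{2} = \frac{18769}{25}$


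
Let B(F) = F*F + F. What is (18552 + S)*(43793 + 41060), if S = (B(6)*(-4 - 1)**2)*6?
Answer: 2108766756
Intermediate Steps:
B(F) = F + F**2 (B(F) = F**2 + F = F + F**2)
S = 6300 (S = ((6*(1 + 6))*(-4 - 1)**2)*6 = ((6*7)*(-5)**2)*6 = (42*25)*6 = 1050*6 = 6300)
(18552 + S)*(43793 + 41060) = (18552 + 6300)*(43793 + 41060) = 24852*84853 = 2108766756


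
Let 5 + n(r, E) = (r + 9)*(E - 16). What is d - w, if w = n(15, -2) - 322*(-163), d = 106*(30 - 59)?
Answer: -55123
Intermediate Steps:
n(r, E) = -5 + (-16 + E)*(9 + r) (n(r, E) = -5 + (r + 9)*(E - 16) = -5 + (9 + r)*(-16 + E) = -5 + (-16 + E)*(9 + r))
d = -3074 (d = 106*(-29) = -3074)
w = 52049 (w = (-149 - 16*15 + 9*(-2) - 2*15) - 322*(-163) = (-149 - 240 - 18 - 30) + 52486 = -437 + 52486 = 52049)
d - w = -3074 - 1*52049 = -3074 - 52049 = -55123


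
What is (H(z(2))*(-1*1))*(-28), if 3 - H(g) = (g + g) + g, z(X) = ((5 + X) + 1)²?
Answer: -5292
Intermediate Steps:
z(X) = (6 + X)²
H(g) = 3 - 3*g (H(g) = 3 - ((g + g) + g) = 3 - (2*g + g) = 3 - 3*g)
(H(z(2))*(-1*1))*(-28) = ((3 - 3*(6 + 2)²)*(-1*1))*(-28) = ((3 - 3*8²)*(-1))*(-28) = ((3 - 3*64)*(-1))*(-28) = ((3 - 192)*(-1))*(-28) = -189*(-1)*(-28) = 189*(-28) = -5292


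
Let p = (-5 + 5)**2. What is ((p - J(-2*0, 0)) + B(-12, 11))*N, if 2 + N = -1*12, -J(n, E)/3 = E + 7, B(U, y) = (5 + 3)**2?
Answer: -1190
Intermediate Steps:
B(U, y) = 64 (B(U, y) = 8**2 = 64)
p = 0 (p = 0**2 = 0)
J(n, E) = -21 - 3*E (J(n, E) = -3*(E + 7) = -3*(7 + E) = -21 - 3*E)
N = -14 (N = -2 - 1*12 = -2 - 12 = -14)
((p - J(-2*0, 0)) + B(-12, 11))*N = ((0 - (-21 - 3*0)) + 64)*(-14) = ((0 - (-21 + 0)) + 64)*(-14) = ((0 - 1*(-21)) + 64)*(-14) = ((0 + 21) + 64)*(-14) = (21 + 64)*(-14) = 85*(-14) = -1190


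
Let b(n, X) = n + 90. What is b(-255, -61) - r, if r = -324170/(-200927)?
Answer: -33477125/200927 ≈ -166.61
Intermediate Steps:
b(n, X) = 90 + n
r = 324170/200927 (r = -324170*(-1/200927) = 324170/200927 ≈ 1.6134)
b(-255, -61) - r = (90 - 255) - 1*324170/200927 = -165 - 324170/200927 = -33477125/200927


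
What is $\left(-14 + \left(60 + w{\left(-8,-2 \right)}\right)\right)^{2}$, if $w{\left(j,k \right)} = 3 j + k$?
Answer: $400$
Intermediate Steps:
$w{\left(j,k \right)} = k + 3 j$
$\left(-14 + \left(60 + w{\left(-8,-2 \right)}\right)\right)^{2} = \left(-14 + \left(60 + \left(-2 + 3 \left(-8\right)\right)\right)\right)^{2} = \left(-14 + \left(60 - 26\right)\right)^{2} = \left(-14 + 34\right)^{2} = 20^{2} = 400$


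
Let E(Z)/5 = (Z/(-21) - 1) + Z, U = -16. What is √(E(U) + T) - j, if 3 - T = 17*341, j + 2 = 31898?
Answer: -31896 + I*√2590959/21 ≈ -31896.0 + 76.65*I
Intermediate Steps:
j = 31896 (j = -2 + 31898 = 31896)
T = -5794 (T = 3 - 17*341 = 3 - 1*5797 = 3 - 5797 = -5794)
E(Z) = -5 + 100*Z/21 (E(Z) = 5*((Z/(-21) - 1) + Z) = 5*((Z*(-1/21) - 1) + Z) = 5*((-Z/21 - 1) + Z) = 5*((-1 - Z/21) + Z) = 5*(-1 + 20*Z/21) = -5 + 100*Z/21)
√(E(U) + T) - j = √((-5 + (100/21)*(-16)) - 5794) - 1*31896 = √((-5 - 1600/21) - 5794) - 31896 = √(-1705/21 - 5794) - 31896 = √(-123379/21) - 31896 = I*√2590959/21 - 31896 = -31896 + I*√2590959/21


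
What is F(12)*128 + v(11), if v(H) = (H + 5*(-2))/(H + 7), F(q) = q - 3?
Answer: 20737/18 ≈ 1152.1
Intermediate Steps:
F(q) = -3 + q
v(H) = (-10 + H)/(7 + H) (v(H) = (H - 10)/(7 + H) = (-10 + H)/(7 + H))
F(12)*128 + v(11) = (-3 + 12)*128 + (-10 + 11)/(7 + 11) = 9*128 + 1/18 = 1152 + (1/18)*1 = 1152 + 1/18 = 20737/18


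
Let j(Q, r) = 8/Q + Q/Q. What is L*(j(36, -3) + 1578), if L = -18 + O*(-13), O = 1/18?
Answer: -4789781/162 ≈ -29567.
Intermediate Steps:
O = 1/18 (O = 1*(1/18) = 1/18 ≈ 0.055556)
L = -337/18 (L = -18 + (1/18)*(-13) = -18 - 13/18 = -337/18 ≈ -18.722)
j(Q, r) = 1 + 8/Q (j(Q, r) = 8/Q + 1 = 1 + 8/Q)
L*(j(36, -3) + 1578) = -337*((8 + 36)/36 + 1578)/18 = -337*((1/36)*44 + 1578)/18 = -337*(11/9 + 1578)/18 = -337/18*14213/9 = -4789781/162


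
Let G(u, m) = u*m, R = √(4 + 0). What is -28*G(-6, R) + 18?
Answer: 354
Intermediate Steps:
R = 2 (R = √4 = 2)
G(u, m) = m*u
-28*G(-6, R) + 18 = -56*(-6) + 18 = -28*(-12) + 18 = 336 + 18 = 354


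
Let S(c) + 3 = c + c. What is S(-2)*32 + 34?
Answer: -190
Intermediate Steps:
S(c) = -3 + 2*c (S(c) = -3 + (c + c) = -3 + 2*c)
S(-2)*32 + 34 = (-3 + 2*(-2))*32 + 34 = (-3 - 4)*32 + 34 = -7*32 + 34 = -224 + 34 = -190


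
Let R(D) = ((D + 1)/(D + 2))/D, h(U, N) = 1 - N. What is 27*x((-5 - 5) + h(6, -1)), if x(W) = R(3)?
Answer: 36/5 ≈ 7.2000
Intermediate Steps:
R(D) = (1 + D)/(D*(2 + D)) (R(D) = ((1 + D)/(2 + D))/D = (1 + D)/(D*(2 + D)))
x(W) = 4/15 (x(W) = (1 + 3)/(3*(2 + 3)) = (⅓)*4/5 = (⅓)*(⅕)*4 = 4/15)
27*x((-5 - 5) + h(6, -1)) = 27*(4/15) = 36/5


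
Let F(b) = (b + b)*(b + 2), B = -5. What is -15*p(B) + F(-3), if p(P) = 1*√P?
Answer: 6 - 15*I*√5 ≈ 6.0 - 33.541*I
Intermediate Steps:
F(b) = 2*b*(2 + b) (F(b) = (2*b)*(2 + b) = 2*b*(2 + b))
p(P) = √P
-15*p(B) + F(-3) = -15*I*√5 + 2*(-3)*(2 - 3) = -15*I*√5 + 2*(-3)*(-1) = -15*I*√5 + 6 = 6 - 15*I*√5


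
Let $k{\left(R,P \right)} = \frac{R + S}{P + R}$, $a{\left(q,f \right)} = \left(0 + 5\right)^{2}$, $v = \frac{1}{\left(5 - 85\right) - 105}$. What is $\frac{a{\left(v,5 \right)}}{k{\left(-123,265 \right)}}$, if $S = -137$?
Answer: $- \frac{355}{26} \approx -13.654$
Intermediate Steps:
$v = - \frac{1}{185}$ ($v = \frac{1}{\left(5 - 85\right) - 105} = \frac{1}{-80 - 105} = \frac{1}{-185} = - \frac{1}{185} \approx -0.0054054$)
$a{\left(q,f \right)} = 25$ ($a{\left(q,f \right)} = 5^{2} = 25$)
$k{\left(R,P \right)} = \frac{-137 + R}{P + R}$ ($k{\left(R,P \right)} = \frac{R - 137}{P + R} = \frac{-137 + R}{P + R}$)
$\frac{a{\left(v,5 \right)}}{k{\left(-123,265 \right)}} = \frac{25}{\frac{1}{265 - 123} \left(-137 - 123\right)} = \frac{25}{\frac{1}{142} \left(-260\right)} = \frac{25}{- \frac{130}{71}} = 25 \left(- \frac{71}{130}\right) = - \frac{355}{26}$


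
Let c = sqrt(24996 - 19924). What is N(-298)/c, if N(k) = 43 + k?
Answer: -255*sqrt(317)/1268 ≈ -3.5806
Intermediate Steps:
c = 4*sqrt(317) (c = sqrt(5072) = 4*sqrt(317) ≈ 71.218)
N(-298)/c = (43 - 298)/((4*sqrt(317))) = -255*sqrt(317)/1268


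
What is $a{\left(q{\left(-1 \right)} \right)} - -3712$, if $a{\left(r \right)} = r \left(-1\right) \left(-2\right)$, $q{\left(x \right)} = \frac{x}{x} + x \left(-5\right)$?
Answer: $3724$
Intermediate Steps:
$q{\left(x \right)} = 1 - 5 x$
$a{\left(r \right)} = 2 r$ ($a{\left(r \right)} = - r \left(-2\right) = 2 r$)
$a{\left(q{\left(-1 \right)} \right)} - -3712 = 2 \left(1 - -5\right) - -3712 = 2 \left(1 + 5\right) + 3712 = 2 \cdot 6 + 3712 = 12 + 3712 = 3724$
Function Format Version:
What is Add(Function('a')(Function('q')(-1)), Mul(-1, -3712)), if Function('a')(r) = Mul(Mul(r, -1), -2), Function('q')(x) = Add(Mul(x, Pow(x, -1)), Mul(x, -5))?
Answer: 3724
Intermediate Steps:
Function('q')(x) = Add(1, Mul(-5, x))
Function('a')(r) = Mul(2, r) (Function('a')(r) = Mul(Mul(-1, r), -2) = Mul(2, r))
Add(Function('a')(Function('q')(-1)), Mul(-1, -3712)) = Add(Mul(2, Add(1, Mul(-5, -1))), Mul(-1, -3712)) = Add(Mul(2, Add(1, 5)), 3712) = Add(Mul(2, 6), 3712) = Add(12, 3712) = 3724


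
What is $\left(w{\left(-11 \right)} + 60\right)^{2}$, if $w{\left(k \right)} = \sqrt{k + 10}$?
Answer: $\left(60 + i\right)^{2} \approx 3599.0 + 120.0 i$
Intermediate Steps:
$w{\left(k \right)} = \sqrt{10 + k}$
$\left(w{\left(-11 \right)} + 60\right)^{2} = \left(\sqrt{10 - 11} + 60\right)^{2} = \left(\sqrt{-1} + 60\right)^{2} = \left(i + 60\right)^{2} = \left(60 + i\right)^{2}$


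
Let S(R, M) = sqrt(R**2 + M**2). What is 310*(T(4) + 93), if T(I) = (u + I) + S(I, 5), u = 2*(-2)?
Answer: 28830 + 310*sqrt(41) ≈ 30815.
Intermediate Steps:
S(R, M) = sqrt(M**2 + R**2)
u = -4
T(I) = -4 + I + sqrt(25 + I**2) (T(I) = (-4 + I) + sqrt(5**2 + I**2) = (-4 + I) + sqrt(25 + I**2) = -4 + I + sqrt(25 + I**2))
310*(T(4) + 93) = 310*((-4 + 4 + sqrt(25 + 4**2)) + 93) = 310*((-4 + 4 + sqrt(25 + 16)) + 93) = 310*((-4 + 4 + sqrt(41)) + 93) = 310*(sqrt(41) + 93) = 310*(93 + sqrt(41)) = 28830 + 310*sqrt(41)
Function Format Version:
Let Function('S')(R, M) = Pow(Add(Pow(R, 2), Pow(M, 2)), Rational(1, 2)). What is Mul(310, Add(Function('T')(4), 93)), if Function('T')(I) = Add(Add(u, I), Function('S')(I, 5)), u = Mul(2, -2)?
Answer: Add(28830, Mul(310, Pow(41, Rational(1, 2)))) ≈ 30815.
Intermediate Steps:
Function('S')(R, M) = Pow(Add(Pow(M, 2), Pow(R, 2)), Rational(1, 2))
u = -4
Function('T')(I) = Add(-4, I, Pow(Add(25, Pow(I, 2)), Rational(1, 2))) (Function('T')(I) = Add(Add(-4, I), Pow(Add(Pow(5, 2), Pow(I, 2)), Rational(1, 2))) = Add(Add(-4, I), Pow(Add(25, Pow(I, 2)), Rational(1, 2))) = Add(-4, I, Pow(Add(25, Pow(I, 2)), Rational(1, 2))))
Mul(310, Add(Function('T')(4), 93)) = Mul(310, Add(Add(-4, 4, Pow(Add(25, Pow(4, 2)), Rational(1, 2))), 93)) = Mul(310, Add(Add(-4, 4, Pow(Add(25, 16), Rational(1, 2))), 93)) = Mul(310, Add(Add(-4, 4, Pow(41, Rational(1, 2))), 93)) = Mul(310, Add(Pow(41, Rational(1, 2)), 93)) = Mul(310, Add(93, Pow(41, Rational(1, 2)))) = Add(28830, Mul(310, Pow(41, Rational(1, 2))))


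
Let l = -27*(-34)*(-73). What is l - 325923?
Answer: -392937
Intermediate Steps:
l = -67014 (l = 918*(-73) = -67014)
l - 325923 = -67014 - 325923 = -392937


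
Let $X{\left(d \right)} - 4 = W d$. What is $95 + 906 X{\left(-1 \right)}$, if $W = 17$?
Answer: $-11683$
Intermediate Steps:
$X{\left(d \right)} = 4 + 17 d$
$95 + 906 X{\left(-1 \right)} = 95 + 906 \left(4 + 17 \left(-1\right)\right) = 95 + 906 \left(4 - 17\right) = 95 + 906 \left(-13\right) = 95 - 11778 = -11683$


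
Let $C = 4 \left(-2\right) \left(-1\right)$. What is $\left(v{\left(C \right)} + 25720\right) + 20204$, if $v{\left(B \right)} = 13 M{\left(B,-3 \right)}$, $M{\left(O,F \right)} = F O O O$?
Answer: $25956$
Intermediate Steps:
$C = 8$ ($C = \left(-8\right) \left(-1\right) = 8$)
$M{\left(O,F \right)} = F O^{3}$ ($M{\left(O,F \right)} = F O^{2} O = F O^{3}$)
$v{\left(B \right)} = - 39 B^{3}$ ($v{\left(B \right)} = 13 \left(- 3 B^{3}\right) = - 39 B^{3}$)
$\left(v{\left(C \right)} + 25720\right) + 20204 = \left(- 39 \cdot 8^{3} + 25720\right) + 20204 = \left(\left(-39\right) 512 + 25720\right) + 20204 = \left(-19968 + 25720\right) + 20204 = 5752 + 20204 = 25956$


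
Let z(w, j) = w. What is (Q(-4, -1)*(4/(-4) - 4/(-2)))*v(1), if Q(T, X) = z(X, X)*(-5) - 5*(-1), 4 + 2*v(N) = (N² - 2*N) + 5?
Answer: 0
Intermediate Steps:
v(N) = ½ + N²/2 - N (v(N) = -2 + ((N² - 2*N) + 5)/2 = -2 + (5 + N² - 2*N)/2 = -2 + (5/2 + N²/2 - N) = ½ + N²/2 - N)
Q(T, X) = 5 - 5*X (Q(T, X) = X*(-5) - 5*(-1) = -5*X + 5 = 5 - 5*X)
(Q(-4, -1)*(4/(-4) - 4/(-2)))*v(1) = ((5 - 5*(-1))*(4/(-4) - 4/(-2)))*(½ + (½)*1² - 1*1) = ((5 + 5)*(4*(-¼) - 4*(-½)))*(½ + (½)*1 - 1) = (10*(-1 + 2))*(½ + ½ - 1) = (10*1)*0 = 10*0 = 0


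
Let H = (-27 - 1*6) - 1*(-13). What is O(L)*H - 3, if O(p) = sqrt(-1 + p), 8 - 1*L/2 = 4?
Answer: -3 - 20*sqrt(7) ≈ -55.915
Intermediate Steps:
L = 8 (L = 16 - 2*4 = 16 - 8 = 8)
H = -20 (H = (-27 - 6) + 13 = -33 + 13 = -20)
O(L)*H - 3 = sqrt(-1 + 8)*(-20) - 3 = sqrt(7)*(-20) - 3 = -20*sqrt(7) - 3 = -3 - 20*sqrt(7)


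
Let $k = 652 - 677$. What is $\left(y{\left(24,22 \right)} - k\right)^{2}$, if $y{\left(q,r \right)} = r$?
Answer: $2209$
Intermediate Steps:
$k = -25$ ($k = 652 - 677 = -25$)
$\left(y{\left(24,22 \right)} - k\right)^{2} = \left(22 - -25\right)^{2} = \left(22 + 25\right)^{2} = 47^{2} = 2209$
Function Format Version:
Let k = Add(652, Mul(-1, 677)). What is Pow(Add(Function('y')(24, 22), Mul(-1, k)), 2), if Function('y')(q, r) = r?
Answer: 2209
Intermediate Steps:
k = -25 (k = Add(652, -677) = -25)
Pow(Add(Function('y')(24, 22), Mul(-1, k)), 2) = Pow(Add(22, Mul(-1, -25)), 2) = Pow(Add(22, 25), 2) = Pow(47, 2) = 2209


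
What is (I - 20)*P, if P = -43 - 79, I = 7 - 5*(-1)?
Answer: 976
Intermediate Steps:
I = 12 (I = 7 + 5 = 12)
P = -122
(I - 20)*P = (12 - 20)*(-122) = -8*(-122) = 976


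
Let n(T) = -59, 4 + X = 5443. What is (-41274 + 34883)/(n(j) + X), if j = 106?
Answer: -6391/5380 ≈ -1.1879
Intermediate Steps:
X = 5439 (X = -4 + 5443 = 5439)
(-41274 + 34883)/(n(j) + X) = (-41274 + 34883)/(-59 + 5439) = -6391/5380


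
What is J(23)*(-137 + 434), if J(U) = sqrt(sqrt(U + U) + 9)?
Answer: 297*sqrt(9 + sqrt(46)) ≈ 1179.9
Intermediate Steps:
J(U) = sqrt(9 + sqrt(2)*sqrt(U)) (J(U) = sqrt(sqrt(2*U) + 9) = sqrt(sqrt(2)*sqrt(U) + 9) = sqrt(9 + sqrt(2)*sqrt(U)))
J(23)*(-137 + 434) = sqrt(9 + sqrt(2)*sqrt(23))*(-137 + 434) = sqrt(9 + sqrt(46))*297 = 297*sqrt(9 + sqrt(46))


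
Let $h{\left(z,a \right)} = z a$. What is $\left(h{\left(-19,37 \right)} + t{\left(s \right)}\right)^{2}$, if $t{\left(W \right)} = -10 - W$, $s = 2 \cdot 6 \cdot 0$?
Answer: $508369$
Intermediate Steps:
$s = 0$ ($s = 2 \cdot 0 = 0$)
$h{\left(z,a \right)} = a z$
$\left(h{\left(-19,37 \right)} + t{\left(s \right)}\right)^{2} = \left(37 \left(-19\right) - 10\right)^{2} = \left(-703 + \left(-10 + 0\right)\right)^{2} = \left(-703 - 10\right)^{2} = \left(-713\right)^{2} = 508369$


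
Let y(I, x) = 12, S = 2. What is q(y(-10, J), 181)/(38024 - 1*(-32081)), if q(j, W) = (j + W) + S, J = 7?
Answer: 39/14021 ≈ 0.0027815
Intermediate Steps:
q(j, W) = 2 + W + j (q(j, W) = (j + W) + 2 = (W + j) + 2 = 2 + W + j)
q(y(-10, J), 181)/(38024 - 1*(-32081)) = (2 + 181 + 12)/(38024 - 1*(-32081)) = 195/(38024 + 32081) = 195/70105 = 195*(1/70105) = 39/14021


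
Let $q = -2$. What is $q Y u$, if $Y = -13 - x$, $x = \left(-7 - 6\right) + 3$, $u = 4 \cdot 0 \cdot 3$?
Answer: $0$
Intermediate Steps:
$u = 0$ ($u = 0 \cdot 3 = 0$)
$x = -10$ ($x = -13 + 3 = -10$)
$Y = -3$ ($Y = -13 - -10 = -13 + 10 = -3$)
$q Y u = \left(-2\right) \left(-3\right) 0 = 6 \cdot 0 = 0$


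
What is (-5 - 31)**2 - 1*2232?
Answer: -936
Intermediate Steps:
(-5 - 31)**2 - 1*2232 = (-36)**2 - 2232 = 1296 - 2232 = -936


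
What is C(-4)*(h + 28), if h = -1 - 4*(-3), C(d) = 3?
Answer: 117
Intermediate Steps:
h = 11 (h = -1 + 12 = 11)
C(-4)*(h + 28) = 3*(11 + 28) = 3*39 = 117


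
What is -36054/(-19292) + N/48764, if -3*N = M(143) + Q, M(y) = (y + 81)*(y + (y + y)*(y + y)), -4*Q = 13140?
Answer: -29062838677/235188772 ≈ -123.57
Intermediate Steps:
Q = -3285 (Q = -¼*13140 = -3285)
M(y) = (81 + y)*(y + 4*y²) (M(y) = (81 + y)*(y + (2*y)*(2*y)) = (81 + y)*(y + 4*y²))
N = -6117017 (N = -(143*(81 + 4*143² + 325*143) - 3285)/3 = -(143*(81 + 4*20449 + 46475) - 3285)/3 = -(143*(81 + 81796 + 46475) - 3285)/3 = -(143*128352 - 3285)/3 = -(18354336 - 3285)/3 = -⅓*18351051 = -6117017)
-36054/(-19292) + N/48764 = -36054/(-19292) - 6117017/48764 = -36054*(-1/19292) - 6117017*1/48764 = 18027/9646 - 6117017/48764 = -29062838677/235188772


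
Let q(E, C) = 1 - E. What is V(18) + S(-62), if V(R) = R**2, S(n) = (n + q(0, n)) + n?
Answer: 201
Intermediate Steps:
S(n) = 1 + 2*n (S(n) = (n + (1 - 1*0)) + n = (n + (1 + 0)) + n = (n + 1) + n = (1 + n) + n = 1 + 2*n)
V(18) + S(-62) = 18**2 + (1 + 2*(-62)) = 324 + (1 - 124) = 324 - 123 = 201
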